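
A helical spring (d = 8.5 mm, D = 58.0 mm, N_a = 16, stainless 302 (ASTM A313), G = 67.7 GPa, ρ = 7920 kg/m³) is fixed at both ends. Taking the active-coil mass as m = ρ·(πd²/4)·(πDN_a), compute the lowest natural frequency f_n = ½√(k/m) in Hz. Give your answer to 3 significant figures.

52.0 Hz

k = Gd⁴/(8D³N_a) = (67.7×10³)(8.5⁴)/(8·58.0³·16) = 14.15 N/mm = 14150 N/m
Wire length L = πDN_a = π·58.0·16 = 2915.4 mm
m = ρ·(πd²/4)·L = 7920 × 56.745×10⁻⁶ m² × 2.9154 m = 1.3102 kg
f_n = ½√(k/m) = 0.5·√(14150/1.3102) = 0.5·√(10800) = 51.961 Hz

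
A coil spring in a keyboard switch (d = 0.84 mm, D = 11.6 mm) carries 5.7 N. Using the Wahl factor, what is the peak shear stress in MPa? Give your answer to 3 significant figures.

313 MPa

Spring index C = D/d = 11.6/0.84 = 13.8095
K_W = (4C−1)/(4C−4) + 0.615/C = 54.238/51.238 + 0.0445 = 1.1031
τ₀ = 8FD/(πd³) = 8·5.7·11.6/(π·0.84³) = 528.96/1.862 = 284.08 MPa
τ_max = K·τ₀ = 1.1031 × 284.08 = 313.36 MPa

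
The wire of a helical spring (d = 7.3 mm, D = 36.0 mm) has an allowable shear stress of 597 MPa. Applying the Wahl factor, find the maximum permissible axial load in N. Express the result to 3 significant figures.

1930 N

C = D/d = 36.0/7.3 = 4.9315
K_W = (4C−1)/(4C−4) + 0.615/C = 18.726/15.726 + 0.1247 = 1.3155
τ_max = K·8FD/(πd³) → F_max = τ_allow·πd³/(8DK)
F_max = 597·π·7.3³/(8·36.0·1.3155) = 7.2961e+05/378.86 = 1925.8 N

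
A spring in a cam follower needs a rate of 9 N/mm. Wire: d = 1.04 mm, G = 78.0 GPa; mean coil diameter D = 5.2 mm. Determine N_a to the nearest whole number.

N_a = Gd⁴/(8D³k) = (78.0×10³ × 1.04⁴)/(8 × 5.2³ × 9)
    = 91249 / 10123.8 = 9.013 → 9 coils

9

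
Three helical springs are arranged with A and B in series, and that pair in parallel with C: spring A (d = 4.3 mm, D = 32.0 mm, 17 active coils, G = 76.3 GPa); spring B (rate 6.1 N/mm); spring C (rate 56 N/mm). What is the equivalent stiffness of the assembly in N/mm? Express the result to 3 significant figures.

k_A = Gd⁴/(8D³N_a) = (76.3×10³)(4.3⁴)/(8·32.0³·17) = 5.8534 N/mm
Springs A,B series: k_AB = 1/(1/5.8534+1/6.1) = 2.9871 N/mm; parallel with C: k_eq = 2.9871+56 = 58.987 N/mm

59.0 N/mm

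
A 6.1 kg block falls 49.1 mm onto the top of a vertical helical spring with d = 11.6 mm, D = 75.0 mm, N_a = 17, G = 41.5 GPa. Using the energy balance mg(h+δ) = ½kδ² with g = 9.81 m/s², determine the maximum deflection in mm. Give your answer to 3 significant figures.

26.2 mm

k = Gd⁴/(8D³N_a) = (41.5×10³)(11.6⁴)/(8·75.0³·17) = 13.097 N/mm
W = mg = 6.1 × 9.81 = 59.841 N
½kδ² − Wδ − Wh = 0 → δ = (W + √(W² + 2kWh))/k
δ = (59.841 + √(3580.9 + 76960.5))/13.097 = (59.841 + 283.8)/13.097 = 26.239 mm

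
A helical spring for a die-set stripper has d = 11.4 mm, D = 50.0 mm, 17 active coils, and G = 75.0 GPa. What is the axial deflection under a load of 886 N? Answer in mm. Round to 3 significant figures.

11.9 mm

k = Gd⁴/(8D³N_a) = (75.0×10³)(11.4⁴)/(8·50.0³·17) = 74.513 N/mm
δ = F/k = 886 / 74.513 = 11.891 mm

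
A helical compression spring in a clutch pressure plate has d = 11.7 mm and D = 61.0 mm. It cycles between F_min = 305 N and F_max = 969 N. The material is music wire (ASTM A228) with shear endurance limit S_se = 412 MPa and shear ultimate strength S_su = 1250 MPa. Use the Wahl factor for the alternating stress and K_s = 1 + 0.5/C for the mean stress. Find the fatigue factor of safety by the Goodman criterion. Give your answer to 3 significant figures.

6.43

C = D/d = 61.0/11.7 = 5.2137; K_W = (4C−1)/(4C−4)+0.615/C = 1.2960; K_s = 1+0.5/C = 1.0959
F_a = (F_max−F_min)/2 = 332 N; F_m = (F_max+F_min)/2 = 637 N
τ_a = K_W·8F_aD/(πd³) = 1.2960 × 32.2 = 41.729 MPa
τ_m = K_s·8F_mD/(πd³) = 1.0959 × 61.781 = 67.705 MPa
Goodman: 1/n_f = τ_a/S_se + τ_m/S_su = 41.729/412 + 67.705/1250 = 0.10128 + 0.05416 = 0.15545
n_f = 1/0.15545 = 6.433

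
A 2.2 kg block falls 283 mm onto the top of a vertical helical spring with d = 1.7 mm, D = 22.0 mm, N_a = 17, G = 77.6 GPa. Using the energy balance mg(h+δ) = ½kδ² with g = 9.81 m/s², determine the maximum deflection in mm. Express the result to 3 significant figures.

220 mm

k = Gd⁴/(8D³N_a) = (77.6×10³)(1.7⁴)/(8·22.0³·17) = 0.44756 N/mm
W = mg = 2.2 × 9.81 = 21.582 N
½kδ² − Wδ − Wh = 0 → δ = (W + √(W² + 2kWh))/k
δ = (21.582 + √(465.78 + 5467.12))/0.44756 = (21.582 + 77.025)/0.44756 = 220.32 mm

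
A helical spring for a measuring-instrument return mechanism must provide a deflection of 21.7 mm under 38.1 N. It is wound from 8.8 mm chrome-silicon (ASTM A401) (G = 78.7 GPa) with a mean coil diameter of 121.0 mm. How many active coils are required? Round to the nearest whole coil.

19

Required rate k = F/δ = 38.1/21.7 = 1.7558 N/mm
N_a = Gd⁴/(8D³k) = (78.7×10³ × 8.8⁴)/(8 × 121.0³ × 1.7558)
    = 4.7196e+08 / 2.48835e+07 = 18.97 → 19 coils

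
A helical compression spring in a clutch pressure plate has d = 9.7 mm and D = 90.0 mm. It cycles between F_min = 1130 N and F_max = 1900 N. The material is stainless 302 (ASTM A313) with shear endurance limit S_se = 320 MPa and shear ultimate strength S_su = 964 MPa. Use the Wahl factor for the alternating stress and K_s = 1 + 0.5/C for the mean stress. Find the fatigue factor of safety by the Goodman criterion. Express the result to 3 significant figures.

C = D/d = 90.0/9.7 = 9.2784; K_W = (4C−1)/(4C−4)+0.615/C = 1.1569; K_s = 1+0.5/C = 1.0539
F_a = (F_max−F_min)/2 = 385 N; F_m = (F_max+F_min)/2 = 1515 N
τ_a = K_W·8F_aD/(πd³) = 1.1569 × 96.678 = 111.85 MPa
τ_m = K_s·8F_mD/(πd³) = 1.0539 × 380.43 = 400.94 MPa
Goodman: 1/n_f = τ_a/S_se + τ_m/S_su = 111.85/320 + 400.94/964 = 0.34952 + 0.41591 = 0.76542
n_f = 1/0.76542 = 1.306

1.31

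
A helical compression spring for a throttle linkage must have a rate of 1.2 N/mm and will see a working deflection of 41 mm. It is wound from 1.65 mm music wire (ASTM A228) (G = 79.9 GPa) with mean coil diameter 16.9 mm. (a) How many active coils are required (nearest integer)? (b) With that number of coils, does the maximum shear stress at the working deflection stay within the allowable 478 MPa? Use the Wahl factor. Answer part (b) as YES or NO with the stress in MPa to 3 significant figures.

N_a = Gd⁴/(8D³k) = (79.9×10³)(1.65⁴)/(8·16.9³·1.2) = 12.78 → N_a = 13
Actual rate k = Gd⁴/(8D³·13) = 1.1797 N/mm
Working load F = kδ = 1.1797·41 = 48.37 N
C = 16.9/1.65 = 10.2424; K_W = (4C−1)/(4C−4)+0.615/C = 1.1412
τ_max = K_W·8FD/(πd³) = 1.1412·463.39 = 528.82 MPa
τ_max > 478 MPa → exceeds allowable

(a) 13 coils; (b) NO, τ_max = 529 MPa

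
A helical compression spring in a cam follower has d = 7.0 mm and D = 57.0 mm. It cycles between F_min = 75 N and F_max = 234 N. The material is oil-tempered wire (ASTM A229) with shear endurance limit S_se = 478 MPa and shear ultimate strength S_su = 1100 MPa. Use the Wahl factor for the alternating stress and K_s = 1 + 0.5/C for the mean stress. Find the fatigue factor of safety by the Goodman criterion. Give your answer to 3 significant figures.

6.84

C = D/d = 57.0/7.0 = 8.1429; K_W = (4C−1)/(4C−4)+0.615/C = 1.1805; K_s = 1+0.5/C = 1.0614
F_a = (F_max−F_min)/2 = 79.5 N; F_m = (F_max+F_min)/2 = 154.5 N
τ_a = K_W·8F_aD/(πd³) = 1.1805 × 33.642 = 39.716 MPa
τ_m = K_s·8F_mD/(πd³) = 1.0614 × 65.381 = 69.395 MPa
Goodman: 1/n_f = τ_a/S_se + τ_m/S_su = 39.716/478 + 69.395/1100 = 0.08309 + 0.06309 = 0.14617
n_f = 1/0.14617 = 6.841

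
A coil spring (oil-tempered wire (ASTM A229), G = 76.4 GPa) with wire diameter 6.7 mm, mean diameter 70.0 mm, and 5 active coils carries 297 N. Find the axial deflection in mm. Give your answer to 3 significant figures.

26.5 mm

k = Gd⁴/(8D³N_a) = (76.4×10³)(6.7⁴)/(8·70.0³·5) = 11.221 N/mm
δ = F/k = 297 / 11.221 = 26.468 mm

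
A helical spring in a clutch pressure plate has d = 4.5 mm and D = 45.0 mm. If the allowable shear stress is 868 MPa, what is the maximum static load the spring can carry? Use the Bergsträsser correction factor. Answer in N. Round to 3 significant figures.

608 N

C = D/d = 45.0/4.5 = 10.0000
K_B = (4C+2)/(4C−3) = 42.000/37.000 = 1.1351
τ_max = K·8FD/(πd³) → F_max = τ_allow·πd³/(8DK)
F_max = 868·π·4.5³/(8·45.0·1.1351) = 2.4849e+05/408.65 = 608.07 N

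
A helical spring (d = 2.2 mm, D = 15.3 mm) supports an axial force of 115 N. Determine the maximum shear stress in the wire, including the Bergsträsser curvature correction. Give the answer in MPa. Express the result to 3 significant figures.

506 MPa

Spring index C = D/d = 15.3/2.2 = 6.9545
K_B = (4C+2)/(4C−3) = 29.818/24.818 = 1.2015
τ₀ = 8FD/(πd³) = 8·115·15.3/(π·2.2³) = 14076/33.452 = 420.79 MPa
τ_max = K·τ₀ = 1.2015 × 420.79 = 505.56 MPa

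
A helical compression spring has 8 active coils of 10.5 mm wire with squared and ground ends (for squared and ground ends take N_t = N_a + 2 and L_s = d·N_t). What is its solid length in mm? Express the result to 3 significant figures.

squared and ground ends: N_t = N_a + 2 = 8 + 2 = 10
L_s = d·N_t = 10.5 × 10 = 105 mm

105 mm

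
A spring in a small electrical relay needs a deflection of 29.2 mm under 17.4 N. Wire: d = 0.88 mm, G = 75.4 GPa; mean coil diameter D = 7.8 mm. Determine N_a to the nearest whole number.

20

Required rate k = F/δ = 17.4/29.2 = 0.59589 N/mm
N_a = Gd⁴/(8D³k) = (75.4×10³ × 0.88⁴)/(8 × 7.8³ × 0.59589)
    = 45217 / 2262.25 = 19.99 → 20 coils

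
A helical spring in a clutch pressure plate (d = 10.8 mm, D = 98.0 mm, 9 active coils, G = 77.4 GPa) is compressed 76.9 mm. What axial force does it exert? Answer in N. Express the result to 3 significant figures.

k = Gd⁴/(8D³N_a) = (77.4×10³)(10.8⁴)/(8·98.0³·9) = 15.539 N/mm
F = k·δ = 15.539 × 76.9 = 1195 N

1190 N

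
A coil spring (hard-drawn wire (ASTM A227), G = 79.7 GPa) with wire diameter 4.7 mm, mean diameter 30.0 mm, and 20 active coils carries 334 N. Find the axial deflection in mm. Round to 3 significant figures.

37.1 mm

k = Gd⁴/(8D³N_a) = (79.7×10³)(4.7⁴)/(8·30.0³·20) = 9.0026 N/mm
δ = F/k = 334 / 9.0026 = 37.101 mm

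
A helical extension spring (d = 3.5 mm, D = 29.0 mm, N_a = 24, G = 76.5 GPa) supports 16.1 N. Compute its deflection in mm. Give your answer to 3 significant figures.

k = Gd⁴/(8D³N_a) = (76.5×10³)(3.5⁴)/(8·29.0³·24) = 2.4515 N/mm
δ = F/k = 16.1 / 2.4515 = 6.5673 mm

6.57 mm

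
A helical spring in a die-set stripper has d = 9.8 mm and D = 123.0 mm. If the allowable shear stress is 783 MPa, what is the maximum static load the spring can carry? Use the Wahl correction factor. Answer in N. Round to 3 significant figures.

C = D/d = 123.0/9.8 = 12.5510
K_W = (4C−1)/(4C−4) + 0.615/C = 49.204/46.204 + 0.0490 = 1.1139
τ_max = K·8FD/(πd³) → F_max = τ_allow·πd³/(8DK)
F_max = 783·π·9.8³/(8·123.0·1.1139) = 2.3152e+06/1096.1 = 2112.2 N

2110 N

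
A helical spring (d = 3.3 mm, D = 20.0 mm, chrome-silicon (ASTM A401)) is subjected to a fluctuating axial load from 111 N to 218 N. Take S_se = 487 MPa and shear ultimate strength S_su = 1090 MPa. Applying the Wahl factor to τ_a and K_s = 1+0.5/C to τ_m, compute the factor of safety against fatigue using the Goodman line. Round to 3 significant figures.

C = D/d = 20.0/3.3 = 6.0606; K_W = (4C−1)/(4C−4)+0.615/C = 1.2497; K_s = 1+0.5/C = 1.0825
F_a = (F_max−F_min)/2 = 53.5 N; F_m = (F_max+F_min)/2 = 164.5 N
τ_a = K_W·8F_aD/(πd³) = 1.2497 × 75.82 = 94.75 MPa
τ_m = K_s·8F_mD/(πd³) = 1.0825 × 233.13 = 252.36 MPa
Goodman: 1/n_f = τ_a/S_se + τ_m/S_su = 94.75/487 + 252.36/1090 = 0.19456 + 0.23152 = 0.42608
n_f = 1/0.42608 = 2.347

2.35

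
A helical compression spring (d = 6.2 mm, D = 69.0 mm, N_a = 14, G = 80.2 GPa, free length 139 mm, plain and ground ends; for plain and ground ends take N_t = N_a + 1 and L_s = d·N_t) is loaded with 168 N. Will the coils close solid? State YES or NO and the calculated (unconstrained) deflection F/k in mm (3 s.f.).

YES, δ = 52.2 mm

k = Gd⁴/(8D³N_a) = (80.2×10³)(6.2⁴)/(8·69.0³·14) = 3.2209 N/mm
N_t = 15; L_s = 6.2·15 = 93 mm; δ_solid = L₀ − L_s = 139 − 93 = 46 mm
δ = F/k = 168/3.2209 = 52.16 mm
δ ≥ δ_solid → spring goes solid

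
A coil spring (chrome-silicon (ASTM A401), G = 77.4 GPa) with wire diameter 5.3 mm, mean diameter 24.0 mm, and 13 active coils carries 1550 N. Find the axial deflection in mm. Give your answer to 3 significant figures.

k = Gd⁴/(8D³N_a) = (77.4×10³)(5.3⁴)/(8·24.0³·13) = 42.479 N/mm
δ = F/k = 1550 / 42.479 = 36.488 mm

36.5 mm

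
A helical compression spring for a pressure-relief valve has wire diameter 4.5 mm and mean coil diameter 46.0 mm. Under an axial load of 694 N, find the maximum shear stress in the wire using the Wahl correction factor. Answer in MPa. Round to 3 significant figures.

1020 MPa

Spring index C = D/d = 46.0/4.5 = 10.2222
K_W = (4C−1)/(4C−4) + 0.615/C = 39.889/36.889 + 0.0602 = 1.1415
τ₀ = 8FD/(πd³) = 8·694·46.0/(π·4.5³) = 255392/286.28 = 892.11 MPa
τ_max = K·τ₀ = 1.1415 × 892.11 = 1018.3 MPa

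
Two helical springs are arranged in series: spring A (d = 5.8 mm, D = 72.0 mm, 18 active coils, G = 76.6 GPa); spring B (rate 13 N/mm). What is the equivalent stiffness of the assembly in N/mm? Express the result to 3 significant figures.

1.43 N/mm

k_A = Gd⁴/(8D³N_a) = (76.6×10³)(5.8⁴)/(8·72.0³·18) = 1.6128 N/mm
Series: 1/k_eq = 1/1.6128 + 1/13 = 0.69696; k_eq = 1.4348 N/mm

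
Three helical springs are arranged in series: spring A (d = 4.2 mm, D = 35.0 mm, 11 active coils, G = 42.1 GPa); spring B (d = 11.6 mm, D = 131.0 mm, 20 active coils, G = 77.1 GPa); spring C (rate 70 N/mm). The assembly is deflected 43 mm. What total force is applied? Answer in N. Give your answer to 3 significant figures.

k_A = Gd⁴/(8D³N_a) = (42.1×10³)(4.2⁴)/(8·35.0³·11) = 3.4721 N/mm
k_B = Gd⁴/(8D³N_a) = (77.1×10³)(11.6⁴)/(8·131.0³·20) = 3.8811 N/mm
Series: 1/k_eq = 1/3.4721 + 1/3.8811 + 1/70 = 0.55996; k_eq = 1.7859 N/mm
F = k_eq·δ = 1.7859·43 = 76.792 N

76.8 N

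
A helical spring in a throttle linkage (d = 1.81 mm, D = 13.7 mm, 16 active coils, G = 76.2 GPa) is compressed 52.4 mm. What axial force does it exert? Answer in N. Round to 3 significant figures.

k = Gd⁴/(8D³N_a) = (76.2×10³)(1.81⁴)/(8·13.7³·16) = 2.4848 N/mm
F = k·δ = 2.4848 × 52.4 = 130.21 N

130 N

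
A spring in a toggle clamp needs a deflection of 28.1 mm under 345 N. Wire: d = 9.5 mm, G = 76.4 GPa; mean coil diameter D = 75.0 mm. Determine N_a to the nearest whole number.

15

Required rate k = F/δ = 345/28.1 = 12.278 N/mm
N_a = Gd⁴/(8D³k) = (76.4×10³ × 9.5⁴)/(8 × 75.0³ × 12.278)
    = 6.22283e+08 / 4.14368e+07 = 15.02 → 15 coils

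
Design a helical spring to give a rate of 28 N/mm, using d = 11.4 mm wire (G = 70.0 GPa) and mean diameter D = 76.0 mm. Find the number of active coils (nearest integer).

12

N_a = Gd⁴/(8D³k) = (70.0×10³ × 11.4⁴)/(8 × 76.0³ × 28)
    = 1.18227e+09 / 9.83306e+07 = 12.02 → 12 coils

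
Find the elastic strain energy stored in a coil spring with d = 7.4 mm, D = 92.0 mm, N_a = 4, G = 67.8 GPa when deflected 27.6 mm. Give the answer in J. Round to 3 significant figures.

3.11 J

k = Gd⁴/(8D³N_a) = (67.8×10³)(7.4⁴)/(8·92.0³·4) = 8.1591 N/mm
U = ½kδ² = 0.5 × 8.1591 × 27.6² = 3107.6 N·mm = 3.1076 J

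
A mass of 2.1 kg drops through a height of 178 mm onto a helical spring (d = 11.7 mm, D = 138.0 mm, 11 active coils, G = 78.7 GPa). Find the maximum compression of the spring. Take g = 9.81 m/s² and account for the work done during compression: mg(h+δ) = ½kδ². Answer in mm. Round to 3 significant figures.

k = Gd⁴/(8D³N_a) = (78.7×10³)(11.7⁴)/(8·138.0³·11) = 6.3767 N/mm
W = mg = 2.1 × 9.81 = 20.601 N
½kδ² − Wδ − Wh = 0 → δ = (W + √(W² + 2kWh))/k
δ = (20.601 + √(424.4 + 46766.7))/6.3767 = (20.601 + 217.24)/6.3767 = 37.297 mm

37.3 mm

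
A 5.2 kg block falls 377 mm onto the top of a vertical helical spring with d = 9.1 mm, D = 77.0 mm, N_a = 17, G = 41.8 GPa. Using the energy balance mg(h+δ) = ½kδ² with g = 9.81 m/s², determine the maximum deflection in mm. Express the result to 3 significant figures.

103 mm

k = Gd⁴/(8D³N_a) = (41.8×10³)(9.1⁴)/(8·77.0³·17) = 4.6167 N/mm
W = mg = 5.2 × 9.81 = 51.012 N
½kδ² − Wδ − Wh = 0 → δ = (W + √(W² + 2kWh))/k
δ = (51.012 + √(2602.2 + 177572))/4.6167 = (51.012 + 424.47)/4.6167 = 102.99 mm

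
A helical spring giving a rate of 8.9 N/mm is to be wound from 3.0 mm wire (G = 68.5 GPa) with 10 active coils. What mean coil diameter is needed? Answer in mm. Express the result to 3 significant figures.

D = (Gd⁴/(8N_a·k))^(1/3) = (68.5×10³·3.0⁴/(8·10·8.9))^(1/3)
  = (7792.84)^(1/3) = 19.8259 mm

19.8 mm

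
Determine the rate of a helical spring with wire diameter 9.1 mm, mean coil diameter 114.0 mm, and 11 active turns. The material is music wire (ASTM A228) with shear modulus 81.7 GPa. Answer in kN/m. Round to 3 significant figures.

k = Gd⁴/(8D³N_a) = (81.7×10³ × 9.1⁴) / (8 × 114.0³ × 11)
  = 5.60257e+08 / 1.30376e+08 = 4.2972 N/mm

4.30 kN/m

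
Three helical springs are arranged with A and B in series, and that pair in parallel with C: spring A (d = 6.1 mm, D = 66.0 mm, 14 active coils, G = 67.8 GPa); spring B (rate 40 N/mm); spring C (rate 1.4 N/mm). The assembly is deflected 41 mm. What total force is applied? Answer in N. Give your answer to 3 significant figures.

169 N

k_A = Gd⁴/(8D³N_a) = (67.8×10³)(6.1⁴)/(8·66.0³·14) = 2.9154 N/mm
Springs A,B series: k_AB = 1/(1/2.9154+1/40) = 2.7174 N/mm; parallel with C: k_eq = 2.7174+1.4 = 4.1174 N/mm
F = k_eq·δ = 4.1174·41 = 168.81 N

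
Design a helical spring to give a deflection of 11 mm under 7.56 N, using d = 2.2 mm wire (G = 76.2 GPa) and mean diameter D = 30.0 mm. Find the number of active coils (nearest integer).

Required rate k = F/δ = 7.56/11 = 0.68727 N/mm
N_a = Gd⁴/(8D³k) = (76.2×10³ × 2.2⁴)/(8 × 30.0³ × 0.68727)
    = 1.78503e+06 / 148451 = 12.02 → 12 coils

12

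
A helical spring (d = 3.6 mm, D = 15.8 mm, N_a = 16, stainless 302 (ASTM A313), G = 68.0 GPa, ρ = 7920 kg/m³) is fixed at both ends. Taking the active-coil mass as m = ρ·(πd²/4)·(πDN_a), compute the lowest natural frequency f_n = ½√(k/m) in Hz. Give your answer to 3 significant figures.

k = Gd⁴/(8D³N_a) = (68.0×10³)(3.6⁴)/(8·15.8³·16) = 22.622 N/mm = 22622 N/m
Wire length L = πDN_a = π·15.8·16 = 794.19 mm
m = ρ·(πd²/4)·L = 7920 × 10.179×10⁻⁶ m² × 0.79419 m = 0.064025 kg
f_n = ½√(k/m) = 0.5·√(22622/0.064025) = 0.5·√(3.5334e+05) = 297.21 Hz

297 Hz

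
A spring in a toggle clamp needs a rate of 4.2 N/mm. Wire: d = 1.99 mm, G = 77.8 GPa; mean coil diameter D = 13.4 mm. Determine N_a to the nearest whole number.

N_a = Gd⁴/(8D³k) = (77.8×10³ × 1.99⁴)/(8 × 13.4³ × 4.2)
    = 1.22009e+06 / 80845.1 = 15.09 → 15 coils

15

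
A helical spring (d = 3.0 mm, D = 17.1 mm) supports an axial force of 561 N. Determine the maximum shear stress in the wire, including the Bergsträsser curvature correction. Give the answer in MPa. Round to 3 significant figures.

1130 MPa

Spring index C = D/d = 17.1/3.0 = 5.7000
K_B = (4C+2)/(4C−3) = 24.800/19.800 = 1.2525
τ₀ = 8FD/(πd³) = 8·561·17.1/(π·3.0³) = 76744.8/84.823 = 904.76 MPa
τ_max = K·τ₀ = 1.2525 × 904.76 = 1133.2 MPa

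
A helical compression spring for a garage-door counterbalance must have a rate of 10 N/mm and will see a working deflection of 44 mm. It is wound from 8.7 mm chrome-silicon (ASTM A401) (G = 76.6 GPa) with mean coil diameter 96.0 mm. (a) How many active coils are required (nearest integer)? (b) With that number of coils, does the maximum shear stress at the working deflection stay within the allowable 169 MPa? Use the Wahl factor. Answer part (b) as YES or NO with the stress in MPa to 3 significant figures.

N_a = Gd⁴/(8D³k) = (76.6×10³)(8.7⁴)/(8·96.0³·10) = 6.2 → N_a = 6
Actual rate k = Gd⁴/(8D³·6) = 10.334 N/mm
Working load F = kδ = 10.334·44 = 454.68 N
C = 96.0/8.7 = 11.0345; K_W = (4C−1)/(4C−4)+0.615/C = 1.1305
τ_max = K_W·8FD/(πd³) = 1.1305·168.79 = 190.82 MPa
τ_max > 169 MPa → exceeds allowable

(a) 6 coils; (b) NO, τ_max = 191 MPa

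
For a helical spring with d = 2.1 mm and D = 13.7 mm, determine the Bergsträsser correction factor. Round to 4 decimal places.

1.2165

C = D/d = 13.7/2.1 = 6.5238
K_B = (4C+2)/(4C−3) = 28.095/23.095 = 1.2165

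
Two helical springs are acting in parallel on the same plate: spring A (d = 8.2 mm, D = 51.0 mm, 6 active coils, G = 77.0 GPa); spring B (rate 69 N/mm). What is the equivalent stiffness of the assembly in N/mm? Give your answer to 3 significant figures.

k_A = Gd⁴/(8D³N_a) = (77.0×10³)(8.2⁴)/(8·51.0³·6) = 54.676 N/mm
Parallel: k_eq = 54.676 + 69 = 123.68 N/mm

124 N/mm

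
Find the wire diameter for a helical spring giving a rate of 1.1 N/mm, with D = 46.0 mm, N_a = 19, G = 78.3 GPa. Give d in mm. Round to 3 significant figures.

3.80 mm

d = (8D³N_a·k / G)^(1/4) = (8·46.0³·19·1.1 / (78.3×10³))^0.25
  = (207.85)^0.25 = 3.7970 mm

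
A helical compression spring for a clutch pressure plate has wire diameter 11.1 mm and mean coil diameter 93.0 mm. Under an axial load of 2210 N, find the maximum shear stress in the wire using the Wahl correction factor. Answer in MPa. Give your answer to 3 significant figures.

Spring index C = D/d = 93.0/11.1 = 8.3784
K_W = (4C−1)/(4C−4) + 0.615/C = 32.514/29.514 + 0.0734 = 1.1751
τ₀ = 8FD/(πd³) = 8·2210·93.0/(π·11.1³) = 1.64424e+06/4296.5 = 382.69 MPa
τ_max = K·τ₀ = 1.1751 × 382.69 = 449.68 MPa

450 MPa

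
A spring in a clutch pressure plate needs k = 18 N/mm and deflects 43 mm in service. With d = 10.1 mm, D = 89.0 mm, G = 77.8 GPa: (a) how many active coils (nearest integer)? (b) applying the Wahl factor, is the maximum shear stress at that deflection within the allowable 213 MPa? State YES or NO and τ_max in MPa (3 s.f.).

N_a = Gd⁴/(8D³k) = (77.8×10³)(10.1⁴)/(8·89.0³·18) = 7.975 → N_a = 8
Actual rate k = Gd⁴/(8D³·8) = 17.944 N/mm
Working load F = kδ = 17.944·43 = 771.58 N
C = 89.0/10.1 = 8.8119; K_W = (4C−1)/(4C−4)+0.615/C = 1.1658
τ_max = K_W·8FD/(πd³) = 1.1658·169.73 = 197.87 MPa
τ_max ≤ 213 MPa → acceptable

(a) 8 coils; (b) YES, τ_max = 198 MPa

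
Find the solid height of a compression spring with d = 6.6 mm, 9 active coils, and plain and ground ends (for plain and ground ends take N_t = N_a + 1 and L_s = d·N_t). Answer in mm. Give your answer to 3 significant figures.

66.0 mm

plain and ground ends: N_t = N_a + 1 = 9 + 1 = 10
L_s = d·N_t = 6.6 × 10 = 66 mm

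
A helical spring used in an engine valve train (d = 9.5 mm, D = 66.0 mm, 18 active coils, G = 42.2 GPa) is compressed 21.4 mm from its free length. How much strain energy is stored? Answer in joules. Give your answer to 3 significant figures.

k = Gd⁴/(8D³N_a) = (42.2×10³)(9.5⁴)/(8·66.0³·18) = 8.3026 N/mm
U = ½kδ² = 0.5 × 8.3026 × 21.4² = 1901.1 N·mm = 1.9011 J

1.90 J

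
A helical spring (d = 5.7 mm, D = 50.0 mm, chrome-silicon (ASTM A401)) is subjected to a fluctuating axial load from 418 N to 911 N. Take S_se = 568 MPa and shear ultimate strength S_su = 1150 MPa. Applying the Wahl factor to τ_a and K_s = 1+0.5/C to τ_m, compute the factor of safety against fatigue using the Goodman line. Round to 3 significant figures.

C = D/d = 50.0/5.7 = 8.7719; K_W = (4C−1)/(4C−4)+0.615/C = 1.1666; K_s = 1+0.5/C = 1.0570
F_a = (F_max−F_min)/2 = 246.5 N; F_m = (F_max+F_min)/2 = 664.5 N
τ_a = K_W·8F_aD/(πd³) = 1.1666 × 169.47 = 197.71 MPa
τ_m = K_s·8F_mD/(πd³) = 1.0570 × 456.86 = 482.9 MPa
Goodman: 1/n_f = τ_a/S_se + τ_m/S_su = 197.71/568 + 482.9/1150 = 0.34808 + 0.41991 = 0.76799
n_f = 1/0.76799 = 1.302

1.30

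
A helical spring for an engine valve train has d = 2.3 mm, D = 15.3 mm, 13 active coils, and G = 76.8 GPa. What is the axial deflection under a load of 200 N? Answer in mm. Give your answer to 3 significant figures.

k = Gd⁴/(8D³N_a) = (76.8×10³)(2.3⁴)/(8·15.3³·13) = 5.7699 N/mm
δ = F/k = 200 / 5.7699 = 34.663 mm

34.7 mm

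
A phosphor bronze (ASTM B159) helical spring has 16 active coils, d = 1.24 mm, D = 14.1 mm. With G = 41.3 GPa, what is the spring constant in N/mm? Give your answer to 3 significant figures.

k = Gd⁴/(8D³N_a) = (41.3×10³ × 1.24⁴) / (8 × 14.1³ × 16)
  = 97642 / 358812 = 0.27213 N/mm

0.272 N/mm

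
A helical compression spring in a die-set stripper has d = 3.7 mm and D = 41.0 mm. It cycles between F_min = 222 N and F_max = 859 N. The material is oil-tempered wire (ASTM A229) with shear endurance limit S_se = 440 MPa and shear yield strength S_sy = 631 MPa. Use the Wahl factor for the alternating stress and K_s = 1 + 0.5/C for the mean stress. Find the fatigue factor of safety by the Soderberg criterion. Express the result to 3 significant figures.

0.283

C = D/d = 41.0/3.7 = 11.0811; K_W = (4C−1)/(4C−4)+0.615/C = 1.1299; K_s = 1+0.5/C = 1.0451
F_a = (F_max−F_min)/2 = 318.5 N; F_m = (F_max+F_min)/2 = 540.5 N
τ_a = K_W·8F_aD/(πd³) = 1.1299 × 656.49 = 741.77 MPa
τ_m = K_s·8F_mD/(πd³) = 1.0451 × 1114.1 = 1164.3 MPa
Soderberg: 1/n_f = τ_a/S_se + τ_m/S_sy = 741.77/440 + 1164.3/631 = 1.68583 + 1.84524 = 3.5311
n_f = 1/3.5311 = 0.2832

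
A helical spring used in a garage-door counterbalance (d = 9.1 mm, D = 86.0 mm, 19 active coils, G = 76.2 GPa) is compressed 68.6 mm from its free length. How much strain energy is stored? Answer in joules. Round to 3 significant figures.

12.7 J

k = Gd⁴/(8D³N_a) = (76.2×10³)(9.1⁴)/(8·86.0³·19) = 5.4048 N/mm
U = ½kδ² = 0.5 × 5.4048 × 68.6² = 12717 N·mm = 12.717 J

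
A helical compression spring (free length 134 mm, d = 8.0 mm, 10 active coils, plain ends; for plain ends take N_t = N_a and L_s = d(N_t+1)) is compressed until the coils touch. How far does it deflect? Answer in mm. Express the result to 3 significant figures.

N_t = 10; L_s = 8.0·11 = 88 mm
δ_solid = L₀ − L_s = 134 − 88 = 46 mm

46.0 mm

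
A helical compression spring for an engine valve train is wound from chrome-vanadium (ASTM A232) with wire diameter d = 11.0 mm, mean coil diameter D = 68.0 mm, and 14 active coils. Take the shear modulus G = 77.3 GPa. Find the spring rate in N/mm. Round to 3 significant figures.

32.1 N/mm

k = Gd⁴/(8D³N_a) = (77.3×10³ × 11.0⁴) / (8 × 68.0³ × 14)
  = 1.13175e+09 / 3.52164e+07 = 32.137 N/mm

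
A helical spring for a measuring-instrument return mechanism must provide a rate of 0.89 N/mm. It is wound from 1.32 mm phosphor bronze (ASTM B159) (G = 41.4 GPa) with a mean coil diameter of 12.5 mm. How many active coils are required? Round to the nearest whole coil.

N_a = Gd⁴/(8D³k) = (41.4×10³ × 1.32⁴)/(8 × 12.5³ × 0.89)
    = 125689 / 13906.2 = 9.038 → 9 coils

9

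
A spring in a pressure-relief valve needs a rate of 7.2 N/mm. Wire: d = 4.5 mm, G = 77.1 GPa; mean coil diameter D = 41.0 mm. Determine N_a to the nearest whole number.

N_a = Gd⁴/(8D³k) = (77.1×10³ × 4.5⁴)/(8 × 41.0³ × 7.2)
    = 3.16158e+07 / 3.96985e+06 = 7.964 → 8 coils

8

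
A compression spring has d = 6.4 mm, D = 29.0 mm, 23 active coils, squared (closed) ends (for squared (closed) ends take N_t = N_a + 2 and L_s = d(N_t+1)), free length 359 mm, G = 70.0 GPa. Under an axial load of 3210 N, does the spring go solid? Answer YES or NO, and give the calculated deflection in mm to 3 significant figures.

k = Gd⁴/(8D³N_a) = (70.0×10³)(6.4⁴)/(8·29.0³·23) = 26.17 N/mm
N_t = 25; L_s = 6.4·26 = 166.4 mm; δ_solid = L₀ − L_s = 359 − 166.4 = 192.6 mm
δ = F/k = 3210/26.17 = 122.66 mm
δ < δ_solid → spring does not go solid

NO, δ = 123 mm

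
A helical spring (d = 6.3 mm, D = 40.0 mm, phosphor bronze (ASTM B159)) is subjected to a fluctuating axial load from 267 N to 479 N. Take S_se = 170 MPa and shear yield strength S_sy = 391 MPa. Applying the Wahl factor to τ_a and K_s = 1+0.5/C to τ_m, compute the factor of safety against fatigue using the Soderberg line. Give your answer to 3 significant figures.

C = D/d = 40.0/6.3 = 6.3492; K_W = (4C−1)/(4C−4)+0.615/C = 1.2371; K_s = 1+0.5/C = 1.0787
F_a = (F_max−F_min)/2 = 106 N; F_m = (F_max+F_min)/2 = 373 N
τ_a = K_W·8F_aD/(πd³) = 1.2371 × 43.18 = 53.417 MPa
τ_m = K_s·8F_mD/(πd³) = 1.0787 × 151.95 = 163.91 MPa
Soderberg: 1/n_f = τ_a/S_se + τ_m/S_sy = 53.417/170 + 163.91/391 = 0.31422 + 0.41921 = 0.73343
n_f = 1/0.73343 = 1.363

1.36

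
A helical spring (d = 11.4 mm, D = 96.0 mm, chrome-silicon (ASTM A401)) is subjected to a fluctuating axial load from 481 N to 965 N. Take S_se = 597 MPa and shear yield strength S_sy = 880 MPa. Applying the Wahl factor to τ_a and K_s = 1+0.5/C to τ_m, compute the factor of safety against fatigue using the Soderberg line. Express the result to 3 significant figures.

C = D/d = 96.0/11.4 = 8.4211; K_W = (4C−1)/(4C−4)+0.615/C = 1.1741; K_s = 1+0.5/C = 1.0594
F_a = (F_max−F_min)/2 = 242 N; F_m = (F_max+F_min)/2 = 723 N
τ_a = K_W·8F_aD/(πd³) = 1.1741 × 39.931 = 46.883 MPa
τ_m = K_s·8F_mD/(πd³) = 1.0594 × 119.3 = 126.38 MPa
Soderberg: 1/n_f = τ_a/S_se + τ_m/S_sy = 46.883/597 + 126.38/880 = 0.07853 + 0.14362 = 0.22215
n_f = 1/0.22215 = 4.502

4.50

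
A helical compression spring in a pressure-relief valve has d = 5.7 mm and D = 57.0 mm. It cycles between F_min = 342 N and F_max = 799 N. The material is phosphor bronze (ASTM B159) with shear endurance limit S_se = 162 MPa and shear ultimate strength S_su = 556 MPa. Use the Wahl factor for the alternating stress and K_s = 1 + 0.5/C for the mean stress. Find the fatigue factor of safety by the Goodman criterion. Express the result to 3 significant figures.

C = D/d = 57.0/5.7 = 10.0000; K_W = (4C−1)/(4C−4)+0.615/C = 1.1448; K_s = 1+0.5/C = 1.0500
F_a = (F_max−F_min)/2 = 228.5 N; F_m = (F_max+F_min)/2 = 570.5 N
τ_a = K_W·8F_aD/(πd³) = 1.1448 × 179.09 = 205.03 MPa
τ_m = K_s·8F_mD/(πd³) = 1.0500 × 447.14 = 469.5 MPa
Goodman: 1/n_f = τ_a/S_se + τ_m/S_su = 205.03/162 + 469.5/556 = 1.26562 + 0.84442 = 2.11
n_f = 1/2.11 = 0.4739

0.474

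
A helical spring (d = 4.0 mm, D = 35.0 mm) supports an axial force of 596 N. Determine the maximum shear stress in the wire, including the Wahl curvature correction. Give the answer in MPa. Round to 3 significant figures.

969 MPa

Spring index C = D/d = 35.0/4.0 = 8.7500
K_W = (4C−1)/(4C−4) + 0.615/C = 34.000/31.000 + 0.0703 = 1.1671
τ₀ = 8FD/(πd³) = 8·596·35.0/(π·4.0³) = 166880/201.06 = 829.99 MPa
τ_max = K·τ₀ = 1.1671 × 829.99 = 968.65 MPa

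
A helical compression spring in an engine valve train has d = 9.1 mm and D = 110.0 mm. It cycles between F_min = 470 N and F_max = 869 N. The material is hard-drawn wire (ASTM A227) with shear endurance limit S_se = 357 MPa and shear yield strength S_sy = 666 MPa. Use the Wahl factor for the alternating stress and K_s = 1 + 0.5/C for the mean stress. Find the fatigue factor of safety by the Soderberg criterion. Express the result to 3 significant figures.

1.61

C = D/d = 110.0/9.1 = 12.0879; K_W = (4C−1)/(4C−4)+0.615/C = 1.1185; K_s = 1+0.5/C = 1.0414
F_a = (F_max−F_min)/2 = 199.5 N; F_m = (F_max+F_min)/2 = 669.5 N
τ_a = K_W·8F_aD/(πd³) = 1.1185 × 74.157 = 82.946 MPa
τ_m = K_s·8F_mD/(πd³) = 1.0414 × 248.86 = 259.16 MPa
Soderberg: 1/n_f = τ_a/S_se + τ_m/S_sy = 82.946/357 + 259.16/666 = 0.23234 + 0.38912 = 0.62146
n_f = 1/0.62146 = 1.609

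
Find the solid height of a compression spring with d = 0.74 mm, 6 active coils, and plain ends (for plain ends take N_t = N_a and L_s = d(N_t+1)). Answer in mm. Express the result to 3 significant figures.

5.18 mm

plain ends: N_t = N_a = 6
L_s = d·(N_t+1) = 0.74 × 7 = 5.18 mm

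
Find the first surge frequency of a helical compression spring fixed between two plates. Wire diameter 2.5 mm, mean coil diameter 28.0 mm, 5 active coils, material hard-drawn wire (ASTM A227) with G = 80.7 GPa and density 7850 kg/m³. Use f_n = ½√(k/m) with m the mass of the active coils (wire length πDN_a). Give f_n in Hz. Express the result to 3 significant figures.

k = Gd⁴/(8D³N_a) = (80.7×10³)(2.5⁴)/(8·28.0³·5) = 3.59 N/mm = 3590 N/m
Wire length L = πDN_a = π·28.0·5 = 439.82 mm
m = ρ·(πd²/4)·L = 7850 × 4.9087×10⁻⁶ m² × 0.43982 m = 0.016948 kg
f_n = ½√(k/m) = 0.5·√(3590/0.016948) = 0.5·√(2.1183e+05) = 230.12 Hz

230 Hz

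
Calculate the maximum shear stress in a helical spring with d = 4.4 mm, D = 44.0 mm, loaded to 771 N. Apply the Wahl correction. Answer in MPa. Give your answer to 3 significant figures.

Spring index C = D/d = 44.0/4.4 = 10.0000
K_W = (4C−1)/(4C−4) + 0.615/C = 39.000/36.000 + 0.0615 = 1.1448
τ₀ = 8FD/(πd³) = 8·771·44.0/(π·4.4³) = 271392/267.61 = 1014.1 MPa
τ_max = K·τ₀ = 1.1448 × 1014.1 = 1161 MPa

1160 MPa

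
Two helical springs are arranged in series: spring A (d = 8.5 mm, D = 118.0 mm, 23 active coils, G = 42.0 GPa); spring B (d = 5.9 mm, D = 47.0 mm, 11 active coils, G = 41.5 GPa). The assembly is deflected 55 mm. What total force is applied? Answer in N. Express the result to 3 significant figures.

35.2 N

k_A = Gd⁴/(8D³N_a) = (42.0×10³)(8.5⁴)/(8·118.0³·23) = 0.72521 N/mm
k_B = Gd⁴/(8D³N_a) = (41.5×10³)(5.9⁴)/(8·47.0³·11) = 5.504 N/mm
Series: 1/k_eq = 1/0.72521 + 1/5.504 = 1.5606; k_eq = 0.64078 N/mm
F = k_eq·δ = 0.64078·55 = 35.243 N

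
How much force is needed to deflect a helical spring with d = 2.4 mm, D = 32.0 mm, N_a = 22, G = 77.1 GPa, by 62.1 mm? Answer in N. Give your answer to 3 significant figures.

27.5 N

k = Gd⁴/(8D³N_a) = (77.1×10³)(2.4⁴)/(8·32.0³·22) = 0.44354 N/mm
F = k·δ = 0.44354 × 62.1 = 27.544 N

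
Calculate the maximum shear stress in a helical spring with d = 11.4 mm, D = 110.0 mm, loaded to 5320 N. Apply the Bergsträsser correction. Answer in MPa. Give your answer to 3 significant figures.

Spring index C = D/d = 110.0/11.4 = 9.6491
K_B = (4C+2)/(4C−3) = 40.596/35.596 = 1.1405
τ₀ = 8FD/(πd³) = 8·5320·110.0/(π·11.4³) = 4.6816e+06/4654.4 = 1005.8 MPa
τ_max = K·τ₀ = 1.1405 × 1005.8 = 1147.1 MPa

1150 MPa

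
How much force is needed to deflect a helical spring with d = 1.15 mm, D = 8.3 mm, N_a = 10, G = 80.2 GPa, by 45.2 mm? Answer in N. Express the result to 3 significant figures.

k = Gd⁴/(8D³N_a) = (80.2×10³)(1.15⁴)/(8·8.3³·10) = 3.0665 N/mm
F = k·δ = 3.0665 × 45.2 = 138.61 N

139 N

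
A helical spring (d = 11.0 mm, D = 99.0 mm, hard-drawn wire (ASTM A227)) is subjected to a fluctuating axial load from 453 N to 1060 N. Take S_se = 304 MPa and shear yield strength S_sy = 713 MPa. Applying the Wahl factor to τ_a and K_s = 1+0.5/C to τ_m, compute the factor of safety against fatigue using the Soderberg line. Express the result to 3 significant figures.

C = D/d = 99.0/11.0 = 9.0000; K_W = (4C−1)/(4C−4)+0.615/C = 1.1621; K_s = 1+0.5/C = 1.0556
F_a = (F_max−F_min)/2 = 303.5 N; F_m = (F_max+F_min)/2 = 756.5 N
τ_a = K_W·8F_aD/(πd³) = 1.1621 × 57.485 = 66.803 MPa
τ_m = K_s·8F_mD/(πd³) = 1.0556 × 143.29 = 151.25 MPa
Soderberg: 1/n_f = τ_a/S_se + τ_m/S_sy = 66.803/304 + 151.25/713 = 0.21975 + 0.21213 = 0.43187
n_f = 1/0.43187 = 2.315

2.32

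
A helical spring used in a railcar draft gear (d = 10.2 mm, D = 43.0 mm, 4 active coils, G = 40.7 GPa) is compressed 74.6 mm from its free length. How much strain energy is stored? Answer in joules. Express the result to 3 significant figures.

k = Gd⁴/(8D³N_a) = (40.7×10³)(10.2⁴)/(8·43.0³·4) = 173.16 N/mm
U = ½kδ² = 0.5 × 173.16 × 74.6² = 4.8182e+05 N·mm = 481.82 J

482 J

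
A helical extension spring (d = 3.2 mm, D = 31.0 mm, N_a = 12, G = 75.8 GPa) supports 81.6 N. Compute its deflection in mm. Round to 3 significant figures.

k = Gd⁴/(8D³N_a) = (75.8×10³)(3.2⁴)/(8·31.0³·12) = 2.7792 N/mm
δ = F/k = 81.6 / 2.7792 = 29.361 mm

29.4 mm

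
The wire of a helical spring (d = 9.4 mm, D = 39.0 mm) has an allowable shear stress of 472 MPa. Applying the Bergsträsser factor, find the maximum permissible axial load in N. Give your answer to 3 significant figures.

2890 N

C = D/d = 39.0/9.4 = 4.1489
K_B = (4C+2)/(4C−3) = 18.596/13.596 = 1.3678
τ_max = K·8FD/(πd³) → F_max = τ_allow·πd³/(8DK)
F_max = 472·π·9.4³/(8·39.0·1.3678) = 1.2316e+06/426.74 = 2886.1 N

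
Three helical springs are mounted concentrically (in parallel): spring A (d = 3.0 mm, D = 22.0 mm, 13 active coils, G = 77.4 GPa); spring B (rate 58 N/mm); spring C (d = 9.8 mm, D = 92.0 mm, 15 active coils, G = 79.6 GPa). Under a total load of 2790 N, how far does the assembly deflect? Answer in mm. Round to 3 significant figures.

39.0 mm

k_A = Gd⁴/(8D³N_a) = (77.4×10³)(3.0⁴)/(8·22.0³·13) = 5.6614 N/mm
k_C = Gd⁴/(8D³N_a) = (79.6×10³)(9.8⁴)/(8·92.0³·15) = 7.8573 N/mm
Parallel: k_eq = 5.6614 + 58 + 7.8573 = 71.519 N/mm
δ = F/k_eq = 2790/71.519 = 39.011 mm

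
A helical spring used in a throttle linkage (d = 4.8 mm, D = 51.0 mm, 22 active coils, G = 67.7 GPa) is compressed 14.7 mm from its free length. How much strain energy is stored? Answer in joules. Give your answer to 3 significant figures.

0.166 J

k = Gd⁴/(8D³N_a) = (67.7×10³)(4.8⁴)/(8·51.0³·22) = 1.5393 N/mm
U = ½kδ² = 0.5 × 1.5393 × 14.7² = 166.32 N·mm = 0.16632 J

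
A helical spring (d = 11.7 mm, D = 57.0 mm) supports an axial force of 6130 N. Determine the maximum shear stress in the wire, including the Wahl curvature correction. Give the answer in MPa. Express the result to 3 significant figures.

733 MPa

Spring index C = D/d = 57.0/11.7 = 4.8718
K_W = (4C−1)/(4C−4) + 0.615/C = 18.487/15.487 + 0.1262 = 1.3199
τ₀ = 8FD/(πd³) = 8·6130·57.0/(π·11.7³) = 2.79528e+06/5031.6 = 555.54 MPa
τ_max = K·τ₀ = 1.3199 × 555.54 = 733.29 MPa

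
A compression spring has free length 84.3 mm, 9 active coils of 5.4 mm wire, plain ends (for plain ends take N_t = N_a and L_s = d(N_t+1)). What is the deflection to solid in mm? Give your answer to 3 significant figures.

30.3 mm

N_t = 9; L_s = 5.4·10 = 54 mm
δ_solid = L₀ − L_s = 84.3 − 54 = 30.3 mm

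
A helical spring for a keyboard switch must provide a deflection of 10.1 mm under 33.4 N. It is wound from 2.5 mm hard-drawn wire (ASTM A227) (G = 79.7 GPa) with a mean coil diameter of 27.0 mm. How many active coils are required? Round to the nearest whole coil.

6

Required rate k = F/δ = 33.4/10.1 = 3.3069 N/mm
N_a = Gd⁴/(8D³k) = (79.7×10³ × 2.5⁴)/(8 × 27.0³ × 3.3069)
    = 3.11328e+06 / 520723 = 5.979 → 6 coils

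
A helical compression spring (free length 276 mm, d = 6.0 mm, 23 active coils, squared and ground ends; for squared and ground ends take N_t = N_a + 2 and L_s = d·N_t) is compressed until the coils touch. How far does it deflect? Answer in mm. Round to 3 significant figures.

126 mm

N_t = 25; L_s = 6.0·25 = 150 mm
δ_solid = L₀ − L_s = 276 − 150 = 126 mm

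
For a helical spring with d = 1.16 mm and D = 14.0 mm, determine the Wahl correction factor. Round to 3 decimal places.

1.119

C = D/d = 14.0/1.16 = 12.0690
K_W = (4C−1)/(4C−4) + 0.615/C = 47.276/44.276 + 0.0510 = 1.1187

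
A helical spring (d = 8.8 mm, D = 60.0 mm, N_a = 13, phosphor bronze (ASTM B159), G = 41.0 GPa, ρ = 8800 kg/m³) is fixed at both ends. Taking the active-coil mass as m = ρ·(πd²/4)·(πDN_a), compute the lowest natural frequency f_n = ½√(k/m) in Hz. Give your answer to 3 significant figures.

k = Gd⁴/(8D³N_a) = (41.0×10³)(8.8⁴)/(8·60.0³·13) = 10.945 N/mm = 10945 N/m
Wire length L = πDN_a = π·60.0·13 = 2450.4 mm
m = ρ·(πd²/4)·L = 8800 × 60.821×10⁻⁶ m² × 2.4504 m = 1.3115 kg
f_n = ½√(k/m) = 0.5·√(10945/1.3115) = 0.5·√(8345.4) = 45.676 Hz

45.7 Hz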